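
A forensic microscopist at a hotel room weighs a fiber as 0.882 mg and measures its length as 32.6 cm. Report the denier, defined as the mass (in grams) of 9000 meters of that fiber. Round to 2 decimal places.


Denier calculation:
Mass in grams = 0.882 mg / 1000 = 0.000882 g
Length in meters = 32.6 cm / 100 = 0.326 m
Linear density = mass / length = 0.000882 / 0.326 = 0.00270552 g/m
Denier = (g/m) * 9000 = 0.00270552 * 9000 = 24.35

24.35


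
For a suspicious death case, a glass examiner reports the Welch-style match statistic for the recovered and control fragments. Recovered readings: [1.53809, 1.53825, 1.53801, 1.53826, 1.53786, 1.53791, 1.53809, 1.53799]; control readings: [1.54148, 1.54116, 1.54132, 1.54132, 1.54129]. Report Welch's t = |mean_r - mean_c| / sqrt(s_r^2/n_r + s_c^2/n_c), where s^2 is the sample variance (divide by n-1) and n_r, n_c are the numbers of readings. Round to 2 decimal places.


Welch's t-criterion for glass RI comparison:
Recovered mean = sum / n_r = 12.30446 / 8 = 1.5380575
Control mean = sum / n_c = 7.70657 / 5 = 1.541314
Recovered sample variance s_r^2 = 2.11071e-08
Control sample variance s_c^2 = 1.298e-08
Welch SE (unpooled) = sqrt(s_r^2/n_r + s_c^2/n_c) = sqrt(2.63839e-09 + 2.596e-09) = sqrt(5.23439e-09) = 7.23491e-05
|mean_r - mean_c| = 0.0032565
t = 0.0032565 / 7.23491e-05 = 45.01

45.01


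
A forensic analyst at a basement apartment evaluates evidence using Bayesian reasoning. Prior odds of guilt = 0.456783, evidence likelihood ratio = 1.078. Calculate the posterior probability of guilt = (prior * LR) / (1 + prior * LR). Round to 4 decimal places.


Bayesian evidence evaluation:
Posterior odds = prior_odds * LR = 0.456783 * 1.078 = 0.4924121
Posterior probability = posterior_odds / (1 + posterior_odds)
= 0.4924121 / (1 + 0.4924121)
= 0.4924121 / 1.4924121
= 0.3299

0.3299


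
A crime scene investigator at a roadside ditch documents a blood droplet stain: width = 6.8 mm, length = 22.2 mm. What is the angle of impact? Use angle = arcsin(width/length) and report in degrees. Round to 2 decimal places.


Blood spatter impact angle calculation:
width / length = 6.8 / 22.2 = 0.306306
angle = arcsin(0.306306)
angle = 17.84 degrees

17.84


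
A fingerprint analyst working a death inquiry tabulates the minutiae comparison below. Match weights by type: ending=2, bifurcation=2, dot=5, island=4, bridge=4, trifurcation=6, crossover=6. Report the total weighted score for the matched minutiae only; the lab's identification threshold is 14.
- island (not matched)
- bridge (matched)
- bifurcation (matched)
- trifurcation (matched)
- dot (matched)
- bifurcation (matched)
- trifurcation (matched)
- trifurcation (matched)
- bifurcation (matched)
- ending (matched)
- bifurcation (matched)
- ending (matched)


Weighted minutiae match score:
  island: not matched, +0
  bridge: matched, +4 (running total 4)
  bifurcation: matched, +2 (running total 6)
  trifurcation: matched, +6 (running total 12)
  dot: matched, +5 (running total 17)
  bifurcation: matched, +2 (running total 19)
  trifurcation: matched, +6 (running total 25)
  trifurcation: matched, +6 (running total 31)
  bifurcation: matched, +2 (running total 33)
  ending: matched, +2 (running total 35)
  bifurcation: matched, +2 (running total 37)
  ending: matched, +2 (running total 39)
Total score = 39
Threshold = 14; verdict = identification

39


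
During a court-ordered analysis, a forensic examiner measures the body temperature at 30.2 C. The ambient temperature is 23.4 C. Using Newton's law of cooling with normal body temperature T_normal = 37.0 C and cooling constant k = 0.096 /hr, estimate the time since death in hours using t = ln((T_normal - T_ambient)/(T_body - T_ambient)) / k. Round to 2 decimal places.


Using Newton's law of cooling:
t = ln((T_normal - T_ambient) / (T_body - T_ambient)) / k
T_normal - T_ambient = 13.6
T_body - T_ambient = 6.8
Ratio = 2
ln(ratio) = 0.693147
t = 0.693147 / 0.096 = 7.22 hours

7.22


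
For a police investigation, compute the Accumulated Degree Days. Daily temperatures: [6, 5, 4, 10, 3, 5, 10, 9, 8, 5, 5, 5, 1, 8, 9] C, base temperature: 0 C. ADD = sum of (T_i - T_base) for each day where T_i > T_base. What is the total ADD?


Computing ADD day by day:
Day 1: max(0, 6 - 0) = 6
Day 2: max(0, 5 - 0) = 5
Day 3: max(0, 4 - 0) = 4
Day 4: max(0, 10 - 0) = 10
Day 5: max(0, 3 - 0) = 3
Day 6: max(0, 5 - 0) = 5
Day 7: max(0, 10 - 0) = 10
Day 8: max(0, 9 - 0) = 9
Day 9: max(0, 8 - 0) = 8
Day 10: max(0, 5 - 0) = 5
Day 11: max(0, 5 - 0) = 5
Day 12: max(0, 5 - 0) = 5
Day 13: max(0, 1 - 0) = 1
Day 14: max(0, 8 - 0) = 8
Day 15: max(0, 9 - 0) = 9
Total ADD = 93

93


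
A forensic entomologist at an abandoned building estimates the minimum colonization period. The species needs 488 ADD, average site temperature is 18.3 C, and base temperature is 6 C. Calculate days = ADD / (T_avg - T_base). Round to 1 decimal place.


Insect development time:
Effective temperature = avg_temp - T_base = 18.3 - 6 = 12.3 C
Days = ADD / effective_temp = 488 / 12.3 = 39.7 days

39.7


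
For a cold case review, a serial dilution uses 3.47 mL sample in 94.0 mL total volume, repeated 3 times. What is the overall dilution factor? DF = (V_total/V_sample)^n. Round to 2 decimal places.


Dilution factor calculation:
Single dilution = V_total / V_sample = 94.0 / 3.47 ≈ 27.089337
Number of dilutions = 3
Total DF = (94.0 / 3.47)^3 (full precision, rounded at the end) = 19879.03

19879.03


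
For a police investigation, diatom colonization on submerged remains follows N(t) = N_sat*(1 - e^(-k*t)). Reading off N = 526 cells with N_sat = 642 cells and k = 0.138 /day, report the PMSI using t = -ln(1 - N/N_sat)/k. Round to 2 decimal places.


PMSI from diatom colonization curve:
N / N_sat = 526 / 642 = 0.819315
1 - N/N_sat = 0.180685
ln(1 - N/N_sat) = -1.711
t = -ln(1 - N/N_sat) / k = -(-1.711) / 0.138 = 12.40 days

12.40


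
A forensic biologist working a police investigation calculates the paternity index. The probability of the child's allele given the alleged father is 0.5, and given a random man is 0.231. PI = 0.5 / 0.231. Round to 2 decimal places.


Paternity Index calculation:
PI = P(allele|father) / P(allele|random)
PI = 0.5 / 0.231
PI = 2.16

2.16


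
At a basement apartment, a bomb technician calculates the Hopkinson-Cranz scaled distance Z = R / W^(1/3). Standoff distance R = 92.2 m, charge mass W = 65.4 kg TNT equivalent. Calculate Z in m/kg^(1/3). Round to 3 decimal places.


Scaled distance calculation:
W^(1/3) = 65.4^(1/3) = 4.028957
Z = R / W^(1/3) = 92.2 / 4.028957
Z = 22.884 m/kg^(1/3)

22.884


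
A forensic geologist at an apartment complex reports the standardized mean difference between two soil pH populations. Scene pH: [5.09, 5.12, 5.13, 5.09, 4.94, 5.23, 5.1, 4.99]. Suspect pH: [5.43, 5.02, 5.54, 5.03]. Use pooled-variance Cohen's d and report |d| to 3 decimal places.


Pooled-variance Cohen's d for soil pH comparison:
Scene mean = 40.69 / 8 = 5.08625
Suspect mean = 21.02 / 4 = 5.255
Scene sample variance s_s^2 = 0.007798
Suspect sample variance s_c^2 = 0.072567
Pooled variance = ((n_s-1)*s_s^2 + (n_c-1)*s_c^2) / (n_s + n_c - 2) = 0.027229
Pooled SD = sqrt(0.027229) = 0.165012
Mean difference = -0.16875
|d| = |-0.16875| / 0.165012 = 1.023

1.023


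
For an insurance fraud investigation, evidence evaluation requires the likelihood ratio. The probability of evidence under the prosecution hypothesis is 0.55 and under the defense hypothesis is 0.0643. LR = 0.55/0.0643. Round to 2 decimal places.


Likelihood ratio calculation:
LR = P(E|Hp) / P(E|Hd)
LR = 0.55 / 0.0643
LR = 8.55

8.55


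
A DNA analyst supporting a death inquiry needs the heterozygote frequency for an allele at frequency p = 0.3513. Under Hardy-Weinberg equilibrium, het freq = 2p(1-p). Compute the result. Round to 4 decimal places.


Hardy-Weinberg heterozygote frequency:
q = 1 - p = 1 - 0.3513 = 0.6487
2pq = 2 * 0.3513 * 0.6487 = 0.4558

0.4558


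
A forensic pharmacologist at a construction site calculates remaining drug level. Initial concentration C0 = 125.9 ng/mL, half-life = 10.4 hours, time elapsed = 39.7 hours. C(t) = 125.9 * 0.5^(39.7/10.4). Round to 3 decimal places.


Drug concentration decay:
Number of half-lives = t / t_half = 39.7 / 10.4 = 3.817308
Decay factor = 0.5^3.817308 = 0.07093749
C(t) = 125.9 * 0.07093749 = 8.931 ng/mL

8.931


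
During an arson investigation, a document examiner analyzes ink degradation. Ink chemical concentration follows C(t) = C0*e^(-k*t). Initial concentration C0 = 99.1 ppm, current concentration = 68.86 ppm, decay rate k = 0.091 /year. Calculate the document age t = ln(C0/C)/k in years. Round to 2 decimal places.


Document age estimation:
C0/C = 99.1 / 68.86 = 1.439152
ln(C0/C) = 0.364054
t = 0.364054 / 0.091 = 4.00 years

4.00


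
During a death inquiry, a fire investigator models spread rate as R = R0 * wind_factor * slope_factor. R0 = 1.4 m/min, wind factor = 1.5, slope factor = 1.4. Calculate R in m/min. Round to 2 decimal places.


Fire spread rate calculation:
R = R0 * wind_factor * slope_factor
= 1.4 * 1.5 * 1.4
= 2.1 * 1.4
= 2.94 m/min

2.94


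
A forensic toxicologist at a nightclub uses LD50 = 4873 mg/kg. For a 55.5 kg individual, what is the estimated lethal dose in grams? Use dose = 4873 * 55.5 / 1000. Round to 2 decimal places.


Lethal dose calculation:
Lethal dose = LD50 * body_weight / 1000
= 4873 * 55.5 / 1000
= 270451.5 / 1000
= 270.45 g

270.45


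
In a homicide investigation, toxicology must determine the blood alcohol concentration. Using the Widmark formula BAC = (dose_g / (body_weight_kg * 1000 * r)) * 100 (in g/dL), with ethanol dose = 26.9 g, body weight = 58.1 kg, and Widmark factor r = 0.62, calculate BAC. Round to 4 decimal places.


Applying the Widmark formula:
BAC = (dose_g / (body_wt * 1000 * r)) * 100
Denominator = 58.1 * 1000 * 0.62 = 36022
BAC = (26.9 / 36022) * 100
BAC = 0.0747 g/dL

0.0747


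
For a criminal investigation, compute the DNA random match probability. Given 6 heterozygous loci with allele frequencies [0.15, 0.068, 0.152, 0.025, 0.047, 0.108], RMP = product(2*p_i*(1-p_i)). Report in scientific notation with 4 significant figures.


Computing RMP for 6 loci:
Locus 1: 2 * 0.15 * 0.85 = 0.255
Locus 2: 2 * 0.068 * 0.932 = 0.126752
Locus 3: 2 * 0.152 * 0.848 = 0.257792
Locus 4: 2 * 0.025 * 0.975 = 0.04875
Locus 5: 2 * 0.047 * 0.953 = 0.089582
Locus 6: 2 * 0.108 * 0.892 = 0.192672
RMP = 7.011e-06

7.011e-06


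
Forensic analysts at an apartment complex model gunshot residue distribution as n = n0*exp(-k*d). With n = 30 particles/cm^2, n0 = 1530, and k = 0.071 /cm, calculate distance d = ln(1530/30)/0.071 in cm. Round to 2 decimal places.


GSR distance calculation:
n0/n = 1530 / 30 = 51
ln(n0/n) = 3.931826
d = 3.931826 / 0.071 = 55.38 cm

55.38


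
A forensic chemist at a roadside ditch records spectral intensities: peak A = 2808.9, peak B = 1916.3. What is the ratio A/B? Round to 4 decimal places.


Spectral peak ratio:
Peak A = 2808.9 counts
Peak B = 1916.3 counts
Ratio = 2808.9 / 1916.3 = 1.4658

1.4658


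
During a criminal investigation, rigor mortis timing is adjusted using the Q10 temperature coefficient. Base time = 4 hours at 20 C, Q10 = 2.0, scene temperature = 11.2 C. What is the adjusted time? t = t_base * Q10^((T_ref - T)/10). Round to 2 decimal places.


Rigor mortis time adjustment:
Exponent = (T_ref - T_actual) / 10 = (20 - 11.2) / 10 = 0.88
Q10 factor = 2.0^0.88 = 1.84038
t_adjusted = 4 * 1.84038 = 7.36 hours

7.36


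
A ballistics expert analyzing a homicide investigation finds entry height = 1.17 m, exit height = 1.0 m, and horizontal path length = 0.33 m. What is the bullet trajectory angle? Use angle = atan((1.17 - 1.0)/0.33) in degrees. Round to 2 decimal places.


Bullet trajectory angle:
Height difference = 1.17 - 1.0 = 0.17 m
angle = atan(0.17 / 0.33)
angle = atan(0.515152)
angle = 27.26 degrees

27.26


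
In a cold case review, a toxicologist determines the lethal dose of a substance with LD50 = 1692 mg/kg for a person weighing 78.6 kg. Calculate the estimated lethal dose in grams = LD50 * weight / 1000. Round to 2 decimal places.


Lethal dose calculation:
Lethal dose = LD50 * body_weight / 1000
= 1692 * 78.6 / 1000
= 132991.2 / 1000
= 132.99 g

132.99


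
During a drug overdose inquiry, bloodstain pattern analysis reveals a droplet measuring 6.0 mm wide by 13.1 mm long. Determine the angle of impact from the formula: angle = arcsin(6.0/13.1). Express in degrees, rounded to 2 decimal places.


Blood spatter impact angle calculation:
width / length = 6.0 / 13.1 = 0.458015
angle = arcsin(0.458015)
angle = 27.26 degrees

27.26


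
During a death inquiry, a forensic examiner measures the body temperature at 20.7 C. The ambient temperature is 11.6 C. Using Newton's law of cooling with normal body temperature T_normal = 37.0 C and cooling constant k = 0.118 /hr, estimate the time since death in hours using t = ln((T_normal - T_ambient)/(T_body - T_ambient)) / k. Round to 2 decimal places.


Using Newton's law of cooling:
t = ln((T_normal - T_ambient) / (T_body - T_ambient)) / k
T_normal - T_ambient = 25.4
T_body - T_ambient = 9.1
Ratio = 2.791209
ln(ratio) = 1.026475
t = 1.026475 / 0.118 = 8.70 hours

8.70


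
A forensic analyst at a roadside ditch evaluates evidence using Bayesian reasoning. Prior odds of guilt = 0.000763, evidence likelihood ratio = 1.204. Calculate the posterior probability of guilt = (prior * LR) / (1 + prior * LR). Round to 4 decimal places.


Bayesian evidence evaluation:
Posterior odds = prior_odds * LR = 0.000763 * 1.204 = 0.000918652
Posterior probability = posterior_odds / (1 + posterior_odds)
= 0.000918652 / (1 + 0.000918652)
= 0.000918652 / 1.000918652
= 0.0009

0.0009


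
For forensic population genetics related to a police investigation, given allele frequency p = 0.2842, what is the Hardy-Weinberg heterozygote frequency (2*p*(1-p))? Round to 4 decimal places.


Hardy-Weinberg heterozygote frequency:
q = 1 - p = 1 - 0.2842 = 0.7158
2pq = 2 * 0.2842 * 0.7158 = 0.4069

0.4069


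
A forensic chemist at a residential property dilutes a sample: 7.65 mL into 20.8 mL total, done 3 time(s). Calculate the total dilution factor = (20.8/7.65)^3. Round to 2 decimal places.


Dilution factor calculation:
Single dilution = V_total / V_sample = 20.8 / 7.65 ≈ 2.718954
Number of dilutions = 3
Total DF = (20.8 / 7.65)^3 (full precision, rounded at the end) = 20.10

20.10


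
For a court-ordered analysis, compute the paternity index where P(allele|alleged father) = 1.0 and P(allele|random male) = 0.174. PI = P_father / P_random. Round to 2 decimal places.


Paternity Index calculation:
PI = P(allele|father) / P(allele|random)
PI = 1.0 / 0.174
PI = 5.75

5.75


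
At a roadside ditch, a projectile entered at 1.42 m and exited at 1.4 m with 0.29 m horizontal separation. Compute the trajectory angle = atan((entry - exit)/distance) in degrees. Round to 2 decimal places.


Bullet trajectory angle:
Height difference = 1.42 - 1.4 = 0.02 m
angle = atan(0.02 / 0.29)
angle = atan(0.068966)
angle = 3.95 degrees

3.95


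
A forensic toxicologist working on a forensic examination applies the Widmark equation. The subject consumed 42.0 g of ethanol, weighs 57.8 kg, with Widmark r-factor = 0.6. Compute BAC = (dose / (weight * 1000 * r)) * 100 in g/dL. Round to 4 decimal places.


Applying the Widmark formula:
BAC = (dose_g / (body_wt * 1000 * r)) * 100
Denominator = 57.8 * 1000 * 0.6 = 34680
BAC = (42.0 / 34680) * 100
BAC = 0.1211 g/dL

0.1211


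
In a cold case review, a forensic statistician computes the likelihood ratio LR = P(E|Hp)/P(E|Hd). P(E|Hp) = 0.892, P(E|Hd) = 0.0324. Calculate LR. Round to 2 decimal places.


Likelihood ratio calculation:
LR = P(E|Hp) / P(E|Hd)
LR = 0.892 / 0.0324
LR = 27.53

27.53


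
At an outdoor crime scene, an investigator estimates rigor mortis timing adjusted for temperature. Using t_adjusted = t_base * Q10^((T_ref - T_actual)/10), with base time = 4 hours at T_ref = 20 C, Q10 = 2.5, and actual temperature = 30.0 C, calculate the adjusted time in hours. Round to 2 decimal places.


Rigor mortis time adjustment:
Exponent = (T_ref - T_actual) / 10 = (20 - 30.0) / 10 = -1
Q10 factor = 2.5^-1 = 0.4
t_adjusted = 4 * 0.4 = 1.60 hours

1.60


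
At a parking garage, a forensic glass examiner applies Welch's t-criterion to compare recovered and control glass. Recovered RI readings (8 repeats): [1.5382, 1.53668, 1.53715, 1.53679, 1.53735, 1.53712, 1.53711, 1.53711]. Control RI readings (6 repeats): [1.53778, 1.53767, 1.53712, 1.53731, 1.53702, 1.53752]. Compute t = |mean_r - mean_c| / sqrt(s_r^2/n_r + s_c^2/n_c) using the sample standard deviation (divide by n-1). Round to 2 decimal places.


Welch's t-criterion for glass RI comparison:
Recovered mean = sum / n_r = 12.29751 / 8 = 1.5371888
Control mean = sum / n_c = 9.22442 / 6 = 1.5374033
Recovered sample variance s_r^2 = 2.12155e-07
Control sample variance s_c^2 = 9.25067e-08
Welch SE (unpooled) = sqrt(s_r^2/n_r + s_c^2/n_c) = sqrt(2.65194e-08 + 1.54178e-08) = sqrt(4.19372e-08) = 0.000204786
|mean_r - mean_c| = 0.000214583
t = 0.000214583 / 0.000204786 = 1.05

1.05


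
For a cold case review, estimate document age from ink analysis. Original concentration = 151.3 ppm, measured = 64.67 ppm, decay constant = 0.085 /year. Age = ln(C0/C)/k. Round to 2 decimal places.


Document age estimation:
C0/C = 151.3 / 64.67 = 2.33957
ln(C0/C) = 0.849967
t = 0.849967 / 0.085 = 10.00 years

10.00


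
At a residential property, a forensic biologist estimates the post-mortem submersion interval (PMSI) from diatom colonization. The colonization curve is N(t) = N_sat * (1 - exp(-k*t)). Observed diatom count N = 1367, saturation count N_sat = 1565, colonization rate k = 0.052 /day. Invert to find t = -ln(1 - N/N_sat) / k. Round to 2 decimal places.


PMSI from diatom colonization curve:
N / N_sat = 1367 / 1565 = 0.873482
1 - N/N_sat = 0.126518
ln(1 - N/N_sat) = -2.067371
t = -ln(1 - N/N_sat) / k = -(-2.067371) / 0.052 = 39.76 days

39.76


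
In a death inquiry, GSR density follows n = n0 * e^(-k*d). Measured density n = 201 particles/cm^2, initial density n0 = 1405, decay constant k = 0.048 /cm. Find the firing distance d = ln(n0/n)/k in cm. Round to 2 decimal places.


GSR distance calculation:
n0/n = 1405 / 201 = 6.99005
ln(n0/n) = 1.944488
d = 1.944488 / 0.048 = 40.51 cm

40.51


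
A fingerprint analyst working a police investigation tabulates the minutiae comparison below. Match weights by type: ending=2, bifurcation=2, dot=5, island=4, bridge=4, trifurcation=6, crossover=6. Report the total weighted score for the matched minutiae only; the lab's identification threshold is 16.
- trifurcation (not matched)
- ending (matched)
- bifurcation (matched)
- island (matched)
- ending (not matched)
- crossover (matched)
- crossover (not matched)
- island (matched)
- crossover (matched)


Weighted minutiae match score:
  trifurcation: not matched, +0
  ending: matched, +2 (running total 2)
  bifurcation: matched, +2 (running total 4)
  island: matched, +4 (running total 8)
  ending: not matched, +0
  crossover: matched, +6 (running total 14)
  crossover: not matched, +0
  island: matched, +4 (running total 18)
  crossover: matched, +6 (running total 24)
Total score = 24
Threshold = 16; verdict = identification

24


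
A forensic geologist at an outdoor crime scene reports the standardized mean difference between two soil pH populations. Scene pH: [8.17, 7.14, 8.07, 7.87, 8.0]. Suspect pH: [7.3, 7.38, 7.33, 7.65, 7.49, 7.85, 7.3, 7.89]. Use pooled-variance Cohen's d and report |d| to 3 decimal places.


Pooled-variance Cohen's d for soil pH comparison:
Scene mean = 39.25 / 5 = 7.85
Suspect mean = 60.19 / 8 = 7.52375
Scene sample variance s_s^2 = 0.16945
Suspect sample variance s_c^2 = 0.059427
Pooled variance = ((n_s-1)*s_s^2 + (n_c-1)*s_c^2) / (n_s + n_c - 2) = 0.099435
Pooled SD = sqrt(0.099435) = 0.315333
Mean difference = 0.32625
|d| = |0.32625| / 0.315333 = 1.035

1.035


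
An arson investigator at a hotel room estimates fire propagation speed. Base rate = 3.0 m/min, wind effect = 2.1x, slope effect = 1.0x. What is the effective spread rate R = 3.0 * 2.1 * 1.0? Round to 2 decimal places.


Fire spread rate calculation:
R = R0 * wind_factor * slope_factor
= 3.0 * 2.1 * 1.0
= 6.3 * 1.0
= 6.30 m/min

6.30


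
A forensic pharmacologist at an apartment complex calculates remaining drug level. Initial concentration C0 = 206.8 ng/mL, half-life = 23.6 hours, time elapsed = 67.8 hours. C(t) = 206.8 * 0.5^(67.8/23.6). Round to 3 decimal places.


Drug concentration decay:
Number of half-lives = t / t_half = 67.8 / 23.6 = 2.872881
Decay factor = 0.5^2.872881 = 0.13651383
C(t) = 206.8 * 0.13651383 = 28.231 ng/mL

28.231


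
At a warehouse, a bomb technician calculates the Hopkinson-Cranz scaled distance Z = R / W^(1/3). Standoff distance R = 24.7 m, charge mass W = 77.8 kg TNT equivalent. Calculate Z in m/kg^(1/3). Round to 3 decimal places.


Scaled distance calculation:
W^(1/3) = 77.8^(1/3) = 4.269004
Z = R / W^(1/3) = 24.7 / 4.269004
Z = 5.786 m/kg^(1/3)

5.786


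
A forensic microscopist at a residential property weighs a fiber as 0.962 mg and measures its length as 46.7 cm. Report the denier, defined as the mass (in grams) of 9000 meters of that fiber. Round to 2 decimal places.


Denier calculation:
Mass in grams = 0.962 mg / 1000 = 0.000962 g
Length in meters = 46.7 cm / 100 = 0.467 m
Linear density = mass / length = 0.000962 / 0.467 = 0.00205996 g/m
Denier = (g/m) * 9000 = 0.00205996 * 9000 = 18.54

18.54


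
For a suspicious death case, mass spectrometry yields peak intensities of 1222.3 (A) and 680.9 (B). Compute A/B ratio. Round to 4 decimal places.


Spectral peak ratio:
Peak A = 1222.3 counts
Peak B = 680.9 counts
Ratio = 1222.3 / 680.9 = 1.7951

1.7951


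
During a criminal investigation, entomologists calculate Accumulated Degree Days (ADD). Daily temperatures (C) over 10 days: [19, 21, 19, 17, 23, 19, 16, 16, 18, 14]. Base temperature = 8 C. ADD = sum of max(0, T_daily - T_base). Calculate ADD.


Computing ADD day by day:
Day 1: max(0, 19 - 8) = 11
Day 2: max(0, 21 - 8) = 13
Day 3: max(0, 19 - 8) = 11
Day 4: max(0, 17 - 8) = 9
Day 5: max(0, 23 - 8) = 15
Day 6: max(0, 19 - 8) = 11
Day 7: max(0, 16 - 8) = 8
Day 8: max(0, 16 - 8) = 8
Day 9: max(0, 18 - 8) = 10
Day 10: max(0, 14 - 8) = 6
Total ADD = 102

102


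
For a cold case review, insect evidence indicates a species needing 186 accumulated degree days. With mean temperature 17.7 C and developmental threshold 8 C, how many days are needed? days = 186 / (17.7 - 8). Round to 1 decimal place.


Insect development time:
Effective temperature = avg_temp - T_base = 17.7 - 8 = 9.7 C
Days = ADD / effective_temp = 186 / 9.7 = 19.2 days

19.2


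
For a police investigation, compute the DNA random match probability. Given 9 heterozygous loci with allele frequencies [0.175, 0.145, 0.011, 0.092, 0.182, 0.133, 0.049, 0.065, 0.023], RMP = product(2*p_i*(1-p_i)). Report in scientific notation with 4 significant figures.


Computing RMP for 9 loci:
Locus 1: 2 * 0.175 * 0.825 = 0.28875
Locus 2: 2 * 0.145 * 0.855 = 0.24795
Locus 3: 2 * 0.011 * 0.989 = 0.021758
Locus 4: 2 * 0.092 * 0.908 = 0.167072
Locus 5: 2 * 0.182 * 0.818 = 0.297752
Locus 6: 2 * 0.133 * 0.867 = 0.230622
Locus 7: 2 * 0.049 * 0.951 = 0.093198
Locus 8: 2 * 0.065 * 0.935 = 0.12155
Locus 9: 2 * 0.023 * 0.977 = 0.044942
RMP = 9.099e-09

9.099e-09


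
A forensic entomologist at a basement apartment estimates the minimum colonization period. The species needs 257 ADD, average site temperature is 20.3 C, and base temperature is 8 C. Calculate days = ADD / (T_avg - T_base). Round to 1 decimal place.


Insect development time:
Effective temperature = avg_temp - T_base = 20.3 - 8 = 12.3 C
Days = ADD / effective_temp = 257 / 12.3 = 20.9 days

20.9


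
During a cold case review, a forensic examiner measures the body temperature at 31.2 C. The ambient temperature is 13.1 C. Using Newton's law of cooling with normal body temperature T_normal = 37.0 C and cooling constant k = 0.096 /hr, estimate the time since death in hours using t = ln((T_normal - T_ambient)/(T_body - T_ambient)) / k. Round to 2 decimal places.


Using Newton's law of cooling:
t = ln((T_normal - T_ambient) / (T_body - T_ambient)) / k
T_normal - T_ambient = 23.9
T_body - T_ambient = 18.1
Ratio = 1.320442
ln(ratio) = 0.277967
t = 0.277967 / 0.096 = 2.90 hours

2.90


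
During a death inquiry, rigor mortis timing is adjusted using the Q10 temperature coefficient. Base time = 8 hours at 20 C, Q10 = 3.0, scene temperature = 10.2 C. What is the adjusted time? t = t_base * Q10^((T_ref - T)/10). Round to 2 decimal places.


Rigor mortis time adjustment:
Exponent = (T_ref - T_actual) / 10 = (20 - 10.2) / 10 = 0.98
Q10 factor = 3.0^0.98 = 2.9348
t_adjusted = 8 * 2.9348 = 23.48 hours

23.48


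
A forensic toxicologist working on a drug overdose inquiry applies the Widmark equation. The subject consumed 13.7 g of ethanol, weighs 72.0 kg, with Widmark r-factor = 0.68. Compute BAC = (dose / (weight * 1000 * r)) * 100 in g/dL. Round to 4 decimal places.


Applying the Widmark formula:
BAC = (dose_g / (body_wt * 1000 * r)) * 100
Denominator = 72.0 * 1000 * 0.68 = 48960
BAC = (13.7 / 48960) * 100
BAC = 0.0280 g/dL

0.0280


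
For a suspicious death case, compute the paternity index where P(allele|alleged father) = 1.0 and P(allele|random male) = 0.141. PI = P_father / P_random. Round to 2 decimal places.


Paternity Index calculation:
PI = P(allele|father) / P(allele|random)
PI = 1.0 / 0.141
PI = 7.09

7.09


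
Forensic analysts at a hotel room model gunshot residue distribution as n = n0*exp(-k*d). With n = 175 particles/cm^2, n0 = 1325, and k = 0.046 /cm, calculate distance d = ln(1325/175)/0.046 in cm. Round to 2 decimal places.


GSR distance calculation:
n0/n = 1325 / 175 = 7.571429
ln(n0/n) = 2.024382
d = 2.024382 / 0.046 = 44.01 cm

44.01


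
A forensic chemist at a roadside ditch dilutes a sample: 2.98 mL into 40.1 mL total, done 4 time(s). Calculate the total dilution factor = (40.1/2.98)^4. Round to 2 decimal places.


Dilution factor calculation:
Single dilution = V_total / V_sample = 40.1 / 2.98 ≈ 13.456376
Number of dilutions = 4
Total DF = (40.1 / 2.98)^4 (full precision, rounded at the end) = 32787.81

32787.81


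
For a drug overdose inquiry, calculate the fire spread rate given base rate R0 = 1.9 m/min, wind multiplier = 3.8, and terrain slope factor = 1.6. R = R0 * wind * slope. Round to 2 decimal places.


Fire spread rate calculation:
R = R0 * wind_factor * slope_factor
= 1.9 * 3.8 * 1.6
= 7.22 * 1.6
= 11.55 m/min

11.55


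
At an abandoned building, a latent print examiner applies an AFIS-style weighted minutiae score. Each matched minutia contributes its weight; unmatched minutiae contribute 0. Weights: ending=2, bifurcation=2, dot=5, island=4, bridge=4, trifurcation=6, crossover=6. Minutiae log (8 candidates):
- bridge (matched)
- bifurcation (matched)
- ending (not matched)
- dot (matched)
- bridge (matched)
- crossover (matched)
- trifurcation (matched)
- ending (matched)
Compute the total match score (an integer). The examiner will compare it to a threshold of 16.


Weighted minutiae match score:
  bridge: matched, +4 (running total 4)
  bifurcation: matched, +2 (running total 6)
  ending: not matched, +0
  dot: matched, +5 (running total 11)
  bridge: matched, +4 (running total 15)
  crossover: matched, +6 (running total 21)
  trifurcation: matched, +6 (running total 27)
  ending: matched, +2 (running total 29)
Total score = 29
Threshold = 16; verdict = identification

29


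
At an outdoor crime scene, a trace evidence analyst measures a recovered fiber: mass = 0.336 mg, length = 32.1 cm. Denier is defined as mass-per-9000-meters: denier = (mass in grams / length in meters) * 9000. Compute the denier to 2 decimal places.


Denier calculation:
Mass in grams = 0.336 mg / 1000 = 0.000336 g
Length in meters = 32.1 cm / 100 = 0.321 m
Linear density = mass / length = 0.000336 / 0.321 = 0.00104673 g/m
Denier = (g/m) * 9000 = 0.00104673 * 9000 = 9.42

9.42


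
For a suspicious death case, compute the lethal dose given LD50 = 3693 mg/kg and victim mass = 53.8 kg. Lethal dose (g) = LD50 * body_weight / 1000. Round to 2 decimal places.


Lethal dose calculation:
Lethal dose = LD50 * body_weight / 1000
= 3693 * 53.8 / 1000
= 198683.4 / 1000
= 198.68 g

198.68


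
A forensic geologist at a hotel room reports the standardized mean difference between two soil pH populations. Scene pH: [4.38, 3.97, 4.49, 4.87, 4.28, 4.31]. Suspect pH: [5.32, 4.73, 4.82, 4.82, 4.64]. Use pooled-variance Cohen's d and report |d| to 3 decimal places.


Pooled-variance Cohen's d for soil pH comparison:
Scene mean = 26.3 / 6 = 4.383333
Suspect mean = 24.33 / 5 = 4.866
Scene sample variance s_s^2 = 0.087027
Suspect sample variance s_c^2 = 0.06998
Pooled variance = ((n_s-1)*s_s^2 + (n_c-1)*s_c^2) / (n_s + n_c - 2) = 0.07945
Pooled SD = sqrt(0.07945) = 0.281869
Mean difference = -0.482667
|d| = |-0.482667| / 0.281869 = 1.712

1.712


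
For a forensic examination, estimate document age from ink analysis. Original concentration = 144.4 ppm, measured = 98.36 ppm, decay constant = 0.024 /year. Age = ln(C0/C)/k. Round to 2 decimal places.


Document age estimation:
C0/C = 144.4 / 98.36 = 1.468076
ln(C0/C) = 0.383953
t = 0.383953 / 0.024 = 16.00 years

16.00


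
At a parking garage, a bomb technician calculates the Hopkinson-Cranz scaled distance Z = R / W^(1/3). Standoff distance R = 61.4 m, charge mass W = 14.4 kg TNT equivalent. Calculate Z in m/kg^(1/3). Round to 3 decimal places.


Scaled distance calculation:
W^(1/3) = 14.4^(1/3) = 2.432881
Z = R / W^(1/3) = 61.4 / 2.432881
Z = 25.238 m/kg^(1/3)

25.238


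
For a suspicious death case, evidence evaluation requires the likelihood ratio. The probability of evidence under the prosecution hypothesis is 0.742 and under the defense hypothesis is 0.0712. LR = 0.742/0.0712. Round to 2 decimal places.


Likelihood ratio calculation:
LR = P(E|Hp) / P(E|Hd)
LR = 0.742 / 0.0712
LR = 10.42

10.42


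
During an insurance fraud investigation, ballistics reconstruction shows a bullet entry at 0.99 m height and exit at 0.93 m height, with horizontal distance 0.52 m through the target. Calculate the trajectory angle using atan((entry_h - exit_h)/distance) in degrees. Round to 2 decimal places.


Bullet trajectory angle:
Height difference = 0.99 - 0.93 = 0.06 m
angle = atan(0.06 / 0.52)
angle = atan(0.115385)
angle = 6.58 degrees

6.58


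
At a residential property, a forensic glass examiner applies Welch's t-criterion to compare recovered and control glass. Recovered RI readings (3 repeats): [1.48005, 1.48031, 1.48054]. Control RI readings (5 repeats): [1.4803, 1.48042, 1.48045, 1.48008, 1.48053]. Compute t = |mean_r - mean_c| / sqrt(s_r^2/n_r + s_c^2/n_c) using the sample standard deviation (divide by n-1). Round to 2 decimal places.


Welch's t-criterion for glass RI comparison:
Recovered mean = sum / n_r = 4.4409 / 3 = 1.4803
Control mean = sum / n_c = 7.40178 / 5 = 1.480356
Recovered sample variance s_r^2 = 6.01e-08
Control sample variance s_c^2 = 3.063e-08
Welch SE (unpooled) = sqrt(s_r^2/n_r + s_c^2/n_c) = sqrt(2.00333e-08 + 6.126e-09) = sqrt(2.61593e-08) = 0.000161738
|mean_r - mean_c| = 5.6e-05
t = 5.6e-05 / 0.000161738 = 0.35

0.35


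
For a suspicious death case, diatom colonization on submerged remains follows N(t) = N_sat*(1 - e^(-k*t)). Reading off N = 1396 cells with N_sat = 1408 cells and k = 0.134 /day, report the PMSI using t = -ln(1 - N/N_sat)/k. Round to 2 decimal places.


PMSI from diatom colonization curve:
N / N_sat = 1396 / 1408 = 0.991477
1 - N/N_sat = 0.008523
ln(1 - N/N_sat) = -4.764987
t = -ln(1 - N/N_sat) / k = -(-4.764987) / 0.134 = 35.56 days

35.56


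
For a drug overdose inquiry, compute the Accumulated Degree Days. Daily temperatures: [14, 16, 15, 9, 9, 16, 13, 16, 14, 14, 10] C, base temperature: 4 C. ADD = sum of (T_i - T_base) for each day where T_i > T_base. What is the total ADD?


Computing ADD day by day:
Day 1: max(0, 14 - 4) = 10
Day 2: max(0, 16 - 4) = 12
Day 3: max(0, 15 - 4) = 11
Day 4: max(0, 9 - 4) = 5
Day 5: max(0, 9 - 4) = 5
Day 6: max(0, 16 - 4) = 12
Day 7: max(0, 13 - 4) = 9
Day 8: max(0, 16 - 4) = 12
Day 9: max(0, 14 - 4) = 10
Day 10: max(0, 14 - 4) = 10
Day 11: max(0, 10 - 4) = 6
Total ADD = 102

102


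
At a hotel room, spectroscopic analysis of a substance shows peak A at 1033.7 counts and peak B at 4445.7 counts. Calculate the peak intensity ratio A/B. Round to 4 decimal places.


Spectral peak ratio:
Peak A = 1033.7 counts
Peak B = 4445.7 counts
Ratio = 1033.7 / 4445.7 = 0.2325

0.2325


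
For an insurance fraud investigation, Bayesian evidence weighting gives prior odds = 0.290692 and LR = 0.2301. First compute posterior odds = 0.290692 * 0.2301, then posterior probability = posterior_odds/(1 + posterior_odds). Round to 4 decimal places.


Bayesian evidence evaluation:
Posterior odds = prior_odds * LR = 0.290692 * 0.2301 = 0.06688823
Posterior probability = posterior_odds / (1 + posterior_odds)
= 0.06688823 / (1 + 0.06688823)
= 0.06688823 / 1.06688823
= 0.0627

0.0627


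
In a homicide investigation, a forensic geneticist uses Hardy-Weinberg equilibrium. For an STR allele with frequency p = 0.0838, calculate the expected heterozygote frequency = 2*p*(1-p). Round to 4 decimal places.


Hardy-Weinberg heterozygote frequency:
q = 1 - p = 1 - 0.0838 = 0.9162
2pq = 2 * 0.0838 * 0.9162 = 0.1536

0.1536


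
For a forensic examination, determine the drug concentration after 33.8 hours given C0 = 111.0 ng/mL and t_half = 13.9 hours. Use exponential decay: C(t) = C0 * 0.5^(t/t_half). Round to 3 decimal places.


Drug concentration decay:
Number of half-lives = t / t_half = 33.8 / 13.9 = 2.431655
Decay factor = 0.5^2.431655 = 0.1853527
C(t) = 111.0 * 0.1853527 = 20.574 ng/mL

20.574


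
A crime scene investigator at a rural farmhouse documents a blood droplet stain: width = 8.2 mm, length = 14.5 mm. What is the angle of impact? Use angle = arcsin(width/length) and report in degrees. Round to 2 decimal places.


Blood spatter impact angle calculation:
width / length = 8.2 / 14.5 = 0.565517
angle = arcsin(0.565517)
angle = 34.44 degrees

34.44


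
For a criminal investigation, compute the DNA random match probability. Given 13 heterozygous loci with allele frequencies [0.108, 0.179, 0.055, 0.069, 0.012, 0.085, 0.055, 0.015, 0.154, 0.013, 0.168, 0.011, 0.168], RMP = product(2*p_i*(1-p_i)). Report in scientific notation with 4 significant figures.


Computing RMP for 13 loci:
Locus 1: 2 * 0.108 * 0.892 = 0.192672
Locus 2: 2 * 0.179 * 0.821 = 0.293918
Locus 3: 2 * 0.055 * 0.945 = 0.10395
Locus 4: 2 * 0.069 * 0.931 = 0.128478
Locus 5: 2 * 0.012 * 0.988 = 0.023712
Locus 6: 2 * 0.085 * 0.915 = 0.15555
Locus 7: 2 * 0.055 * 0.945 = 0.10395
Locus 8: 2 * 0.015 * 0.985 = 0.02955
Locus 9: 2 * 0.154 * 0.846 = 0.260568
Locus 10: 2 * 0.013 * 0.987 = 0.025662
Locus 11: 2 * 0.168 * 0.832 = 0.279552
Locus 12: 2 * 0.011 * 0.989 = 0.021758
Locus 13: 2 * 0.168 * 0.832 = 0.279552
RMP = 9.743e-14

9.743e-14


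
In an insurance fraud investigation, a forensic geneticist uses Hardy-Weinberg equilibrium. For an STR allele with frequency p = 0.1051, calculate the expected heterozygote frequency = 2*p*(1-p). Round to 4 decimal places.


Hardy-Weinberg heterozygote frequency:
q = 1 - p = 1 - 0.1051 = 0.8949
2pq = 2 * 0.1051 * 0.8949 = 0.1881

0.1881


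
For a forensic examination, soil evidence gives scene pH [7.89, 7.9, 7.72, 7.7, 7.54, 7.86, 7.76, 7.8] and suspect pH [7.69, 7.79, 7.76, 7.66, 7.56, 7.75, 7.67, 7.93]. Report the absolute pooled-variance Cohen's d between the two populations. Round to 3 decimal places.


Pooled-variance Cohen's d for soil pH comparison:
Scene mean = 62.17 / 8 = 7.77125
Suspect mean = 61.81 / 8 = 7.72625
Scene sample variance s_s^2 = 0.014384
Suspect sample variance s_c^2 = 0.01197
Pooled variance = ((n_s-1)*s_s^2 + (n_c-1)*s_c^2) / (n_s + n_c - 2) = 0.013177
Pooled SD = sqrt(0.013177) = 0.114791
Mean difference = 0.045
|d| = |0.045| / 0.114791 = 0.392

0.392


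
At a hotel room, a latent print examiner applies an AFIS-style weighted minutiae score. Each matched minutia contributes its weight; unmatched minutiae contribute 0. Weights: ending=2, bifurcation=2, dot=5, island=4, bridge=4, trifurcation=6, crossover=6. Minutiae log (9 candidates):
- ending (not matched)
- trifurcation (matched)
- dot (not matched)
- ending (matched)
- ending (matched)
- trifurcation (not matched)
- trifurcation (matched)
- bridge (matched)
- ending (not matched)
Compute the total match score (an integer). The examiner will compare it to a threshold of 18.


Weighted minutiae match score:
  ending: not matched, +0
  trifurcation: matched, +6 (running total 6)
  dot: not matched, +0
  ending: matched, +2 (running total 8)
  ending: matched, +2 (running total 10)
  trifurcation: not matched, +0
  trifurcation: matched, +6 (running total 16)
  bridge: matched, +4 (running total 20)
  ending: not matched, +0
Total score = 20
Threshold = 18; verdict = identification

20


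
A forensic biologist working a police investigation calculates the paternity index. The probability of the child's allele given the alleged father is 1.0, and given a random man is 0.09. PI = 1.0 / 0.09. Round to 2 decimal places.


Paternity Index calculation:
PI = P(allele|father) / P(allele|random)
PI = 1.0 / 0.09
PI = 11.11

11.11


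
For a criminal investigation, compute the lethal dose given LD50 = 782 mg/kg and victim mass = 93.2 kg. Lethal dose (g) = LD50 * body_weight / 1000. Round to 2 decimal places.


Lethal dose calculation:
Lethal dose = LD50 * body_weight / 1000
= 782 * 93.2 / 1000
= 72882.4 / 1000
= 72.88 g

72.88


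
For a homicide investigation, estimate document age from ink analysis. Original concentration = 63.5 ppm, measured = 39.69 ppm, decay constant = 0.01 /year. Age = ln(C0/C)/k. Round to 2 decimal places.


Document age estimation:
C0/C = 63.5 / 39.69 = 1.599899
ln(C0/C) = 0.469941
t = 0.469941 / 0.01 = 46.99 years

46.99


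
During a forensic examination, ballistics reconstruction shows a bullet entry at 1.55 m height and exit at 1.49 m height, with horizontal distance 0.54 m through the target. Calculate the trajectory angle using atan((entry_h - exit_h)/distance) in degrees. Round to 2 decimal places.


Bullet trajectory angle:
Height difference = 1.55 - 1.49 = 0.06 m
angle = atan(0.06 / 0.54)
angle = atan(0.111111)
angle = 6.34 degrees

6.34


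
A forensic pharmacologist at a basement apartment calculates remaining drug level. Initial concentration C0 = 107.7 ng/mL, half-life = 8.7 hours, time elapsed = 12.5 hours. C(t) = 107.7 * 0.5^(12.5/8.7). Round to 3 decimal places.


Drug concentration decay:
Number of half-lives = t / t_half = 12.5 / 8.7 = 1.436782
Decay factor = 0.5^1.436782 = 0.36939033
C(t) = 107.7 * 0.36939033 = 39.783 ng/mL

39.783


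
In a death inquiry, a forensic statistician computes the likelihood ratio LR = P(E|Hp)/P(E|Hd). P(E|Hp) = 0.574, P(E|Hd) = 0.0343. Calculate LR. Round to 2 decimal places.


Likelihood ratio calculation:
LR = P(E|Hp) / P(E|Hd)
LR = 0.574 / 0.0343
LR = 16.73

16.73


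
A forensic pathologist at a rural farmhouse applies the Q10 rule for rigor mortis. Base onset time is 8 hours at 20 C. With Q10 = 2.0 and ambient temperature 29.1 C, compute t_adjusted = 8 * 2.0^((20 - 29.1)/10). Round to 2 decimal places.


Rigor mortis time adjustment:
Exponent = (T_ref - T_actual) / 10 = (20 - 29.1) / 10 = -0.91
Q10 factor = 2.0^-0.91 = 0.53219
t_adjusted = 8 * 0.53219 = 4.26 hours

4.26


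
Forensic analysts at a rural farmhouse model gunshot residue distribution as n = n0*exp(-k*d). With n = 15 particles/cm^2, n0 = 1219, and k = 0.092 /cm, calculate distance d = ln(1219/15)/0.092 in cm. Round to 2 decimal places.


GSR distance calculation:
n0/n = 1219 / 15 = 81.266667
ln(n0/n) = 4.397736
d = 4.397736 / 0.092 = 47.80 cm

47.80
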